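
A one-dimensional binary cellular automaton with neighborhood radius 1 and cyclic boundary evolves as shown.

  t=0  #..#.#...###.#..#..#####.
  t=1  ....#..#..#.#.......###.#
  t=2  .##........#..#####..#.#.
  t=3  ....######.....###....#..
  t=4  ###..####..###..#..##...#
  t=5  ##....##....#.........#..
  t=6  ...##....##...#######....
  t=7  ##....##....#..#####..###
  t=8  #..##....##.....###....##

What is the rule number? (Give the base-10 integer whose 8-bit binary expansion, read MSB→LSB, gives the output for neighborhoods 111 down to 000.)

  ### -> #   bit 7 = 1  t=0,i=10
  ##. -> .   bit 6 = 0  t=0,i=11
  #.# -> #   bit 5 = 1  t=0,i=4
  #.. -> .   bit 4 = 0  t=0,i=1
  .## -> .   bit 3 = 0  t=0,i=9
  .#. -> .   bit 2 = 0  t=0,i=0
  ..# -> .   bit 1 = 0  t=0,i=2
  ... -> #   bit 0 = 1  t=0,i=7
  bits 10100001 = 161

161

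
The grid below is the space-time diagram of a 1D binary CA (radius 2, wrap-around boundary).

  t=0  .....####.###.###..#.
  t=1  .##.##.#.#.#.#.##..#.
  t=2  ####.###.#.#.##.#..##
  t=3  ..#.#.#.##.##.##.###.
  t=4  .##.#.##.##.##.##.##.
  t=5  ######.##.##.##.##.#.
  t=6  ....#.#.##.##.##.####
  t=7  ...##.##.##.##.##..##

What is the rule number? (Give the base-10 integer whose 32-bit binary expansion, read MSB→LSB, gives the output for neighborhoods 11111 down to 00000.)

1546156797

  [31] ##### => .  t=2,i=0
  [30] ####. => #  t=0,i=7
  [29] ###.# => .  t=0,i=8
  [28] ###.. => #  t=0,i=16
  [27] ##.## => #  t=0,i=9
  [26] ##.#. => #  t=1,i=6
  [25] ##..# => .  t=0,i=17
  [24] ##... => .  t=3,i=20
  [23] #.### => .  t=0,i=10
  [22] #.##. => .  t=1,i=4
  [21] #.#.# => #  t=1,i=7
  [20] #.#.. => .  t=2,i=16
  [19] #..## => #  t=1,i=0
  [18] #..#. => .  t=0,i=18
  [17] #...# => .  t=3,i=0
  [16] #.... => .  t=0,i=0
  [15] .#### => .  t=0,i=6
  [14] .###. => #  t=0,i=11
  [13] .##.# => #  t=1,i=2
  [12] .##.. => #  t=1,i=16
  [11] .#.## => #  t=1,i=14
  [10] .#.#. => .  t=1,i=8
  [9] .#..# => #  t=1,i=20
  [8] .#... => .  t=0,i=20
  [7] ..### => #  t=0,i=5
  [6] ..##. => #  t=1,i=1
  [5] ..#.# => #  t=3,i=2
  [4] ..#.. => #  t=0,i=19
  [3] ...## => #  t=0,i=4
  [2] ...#. => #  t=3,i=1
  [1] ....# => .  t=0,i=3
  [0] ..... => #  t=0,i=1
  bits 01011100001010000111101011111101 = 1546156797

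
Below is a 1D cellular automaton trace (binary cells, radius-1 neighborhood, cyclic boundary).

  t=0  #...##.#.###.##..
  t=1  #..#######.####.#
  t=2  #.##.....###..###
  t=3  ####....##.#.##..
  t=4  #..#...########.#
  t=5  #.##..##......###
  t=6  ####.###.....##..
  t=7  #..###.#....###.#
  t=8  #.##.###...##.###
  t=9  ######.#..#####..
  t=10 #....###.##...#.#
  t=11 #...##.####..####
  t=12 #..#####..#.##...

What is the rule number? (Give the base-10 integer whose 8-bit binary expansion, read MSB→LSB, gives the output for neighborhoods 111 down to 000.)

  ### -> .   bit 7 = 0  t=0,i=10
  ##. -> #   bit 6 = 1  t=0,i=5
  #.# -> #   bit 5 = 1  t=0,i=6
  #.. -> .   bit 4 = 0  t=0,i=1
  .## -> #   bit 3 = 1  t=0,i=4
  .#. -> #   bit 2 = 1  t=0,i=0
  ..# -> #   bit 1 = 1  t=0,i=3
  ... -> .   bit 0 = 0  t=0,i=2
  bits 01101110 = 110

110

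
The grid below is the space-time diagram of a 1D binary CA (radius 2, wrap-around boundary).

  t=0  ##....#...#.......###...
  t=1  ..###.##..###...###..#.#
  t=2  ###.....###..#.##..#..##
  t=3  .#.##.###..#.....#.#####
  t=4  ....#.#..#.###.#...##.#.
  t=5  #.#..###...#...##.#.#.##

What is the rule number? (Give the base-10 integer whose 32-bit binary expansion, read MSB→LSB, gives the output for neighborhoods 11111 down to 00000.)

  #####|.  b31=0 t=2,i=0
  ####.|#  b30=1 t=2,i=1
  ###.#|.  b29=0 t=1,i=4
  ###..|.  b28=0 t=0,i=20
  ##.##|.  b27=0 t=1,i=5
  ##.#.|.  b26=0 t=3,i=0
  ##..#|#  b25=1 t=1,i=8
  ##...|#  b24=1 t=0,i=2
  #.###|#  b23=1 t=3,i=6
  #.##.|.  b22=0 t=1,i=6
  #.#.#|.  b21=0 t=3,i=1
  #.#..|#  b20=1 t=1,i=23
  #..##|#  b19=1 t=1,i=1
  #..#.|.  b18=0 t=1,i=20
  #...#|.  b17=0 t=0,i=8
  #....|#  b16=1 t=0,i=3
  .####|#  b15=1 t=2,i=23
  .###.|.  b14=0 t=0,i=19
  .##.#|#  b13=1 t=3,i=4
  .##..|.  b12=0 t=0,i=1
  .#.##|.  b11=0 t=2,i=14
  .#.#.|#  b10=1 t=1,i=22
  .#..#|#  b9=1 t=1,i=0
  .#...|#  b8=1 t=0,i=7
  ..###|#  b7=1 t=0,i=18
  ..##.|.  b6=0 t=0,i=0
  ..#.#|.  b5=0 t=1,i=21
  ..#..|#  b4=1 t=0,i=6
  ...##|#  b3=1 t=0,i=17
  ...#.|.  b2=0 t=0,i=5
  ....#|#  b1=1 t=0,i=4
  .....|.  b0=0 t=0,i=13
  bits 01000011100110011010011110011010 = 1134143386

1134143386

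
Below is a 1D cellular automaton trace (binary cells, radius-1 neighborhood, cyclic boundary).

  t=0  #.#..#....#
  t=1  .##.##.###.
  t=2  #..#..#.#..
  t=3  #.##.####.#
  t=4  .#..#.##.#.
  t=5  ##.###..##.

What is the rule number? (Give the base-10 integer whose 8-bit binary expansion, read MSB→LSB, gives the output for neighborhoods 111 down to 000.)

167

  [7] ### => #  t=1,i=8
  [6] ##. => .  t=0,i=0
  [5] #.# => #  t=0,i=1
  [4] #.. => .  t=0,i=3
  [3] .## => .  t=0,i=10
  [2] .#. => #  t=0,i=2
  [1] ..# => #  t=0,i=4
  [0] ... => #  t=0,i=7
  bits 10100111 = 167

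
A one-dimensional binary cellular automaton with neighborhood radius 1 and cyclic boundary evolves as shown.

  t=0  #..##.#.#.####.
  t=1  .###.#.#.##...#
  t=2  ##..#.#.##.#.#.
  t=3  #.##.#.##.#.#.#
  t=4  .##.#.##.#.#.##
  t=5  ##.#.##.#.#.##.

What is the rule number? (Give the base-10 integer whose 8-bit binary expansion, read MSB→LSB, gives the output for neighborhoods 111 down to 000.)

58

  [7] ### => .  t=0,i=11
  [6] ##. => .  t=0,i=4
  [5] #.# => #  t=0,i=5
  [4] #.. => #  t=0,i=1
  [3] .## => #  t=0,i=3
  [2] .#. => .  t=0,i=0
  [1] ..# => #  t=0,i=2
  [0] ... => .  t=1,i=12
  bits 00111010 = 58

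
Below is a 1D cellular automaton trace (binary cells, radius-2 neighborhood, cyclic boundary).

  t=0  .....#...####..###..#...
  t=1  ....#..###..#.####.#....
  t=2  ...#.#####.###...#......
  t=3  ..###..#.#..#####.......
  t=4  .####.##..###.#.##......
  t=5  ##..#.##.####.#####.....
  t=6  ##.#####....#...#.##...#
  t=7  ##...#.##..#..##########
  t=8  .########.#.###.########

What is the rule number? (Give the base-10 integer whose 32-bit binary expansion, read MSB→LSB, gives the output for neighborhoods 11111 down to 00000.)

  nb #####: next=#  (t=2,i=7, bit31=1)
  nb ####.: next=.  (t=0,i=11, bit30=0)
  nb ###.#: next=#  (t=1,i=17, bit29=1)
  nb ###..: next=#  (t=0,i=12, bit28=1)
  nb ##.##: next=.  (t=2,i=10, bit27=0)
  nb ##.#.: next=.  (t=1,i=18, bit26=0)
  nb ##..#: next=.  (t=0,i=13, bit25=0)
  nb ##...: next=#  (t=2,i=14, bit24=1)
  nb #.###: next=.  (t=1,i=14, bit23=0)
  nb #.##.: next=#  (t=4,i=6, bit22=1)
  nb #.#.#: next=#  (t=4,i=14, bit21=1)
  nb #.#..: next=.  (t=1,i=19, bit20=0)
  nb #..##: next=#  (t=0,i=14, bit19=1)
  nb #..#.: next=#  (t=0,i=19, bit18=1)
  nb #...#: next=#  (t=0,i=7, bit17=1)
  nb #....: next=.  (t=0,i=22, bit16=0)
  nb .####: next=.  (t=0,i=10, bit15=0)
  nb .###.: next=#  (t=0,i=16, bit14=1)
  nb .##.#: next=#  (t=5,i=7, bit13=1)
  nb .##..: next=#  (t=4,i=7, bit12=1)
  nb .#.##: next=#  (t=1,i=13, bit11=1)
  nb .#.#.: next=.  (t=3,i=8, bit10=0)
  nb .#..#: next=#  (t=1,i=5, bit9=1)
  nb .#...: next=.  (t=0,i=6, bit8=0)
  nb ..###: next=#  (t=0,i=9, bit7=1)
  nb ..##.: next=#  (t=5,i=0, bit6=1)
  nb ..#.#: next=#  (t=1,i=12, bit5=1)
  nb ..#..: next=.  (t=0,i=5, bit4=0)
  nb ...##: next=#  (t=0,i=8, bit3=1)
  nb ...#.: next=#  (t=0,i=4, bit2=1)
  nb ....#: next=.  (t=0,i=3, bit1=0)
  nb .....: next=.  (t=0,i=0, bit0=0)
  bits 10110001011011100111101011101100 = 2976807660

2976807660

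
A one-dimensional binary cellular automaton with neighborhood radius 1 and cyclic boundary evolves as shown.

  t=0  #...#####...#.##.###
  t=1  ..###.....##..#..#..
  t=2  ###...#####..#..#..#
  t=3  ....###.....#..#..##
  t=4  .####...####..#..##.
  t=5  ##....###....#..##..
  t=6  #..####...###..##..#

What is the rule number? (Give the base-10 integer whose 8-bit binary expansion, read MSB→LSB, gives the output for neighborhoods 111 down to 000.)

  ###|.  b7=0 t=0,i=5
  ##.|.  b6=0 t=0,i=0
  #.#|.  b5=0 t=0,i=13
  #..|.  b4=0 t=0,i=1
  .##|#  b3=1 t=0,i=4
  .#.|.  b2=0 t=0,i=12
  ..#|#  b1=1 t=0,i=3
  ...|#  b0=1 t=0,i=2
  bits 00001011 = 11

11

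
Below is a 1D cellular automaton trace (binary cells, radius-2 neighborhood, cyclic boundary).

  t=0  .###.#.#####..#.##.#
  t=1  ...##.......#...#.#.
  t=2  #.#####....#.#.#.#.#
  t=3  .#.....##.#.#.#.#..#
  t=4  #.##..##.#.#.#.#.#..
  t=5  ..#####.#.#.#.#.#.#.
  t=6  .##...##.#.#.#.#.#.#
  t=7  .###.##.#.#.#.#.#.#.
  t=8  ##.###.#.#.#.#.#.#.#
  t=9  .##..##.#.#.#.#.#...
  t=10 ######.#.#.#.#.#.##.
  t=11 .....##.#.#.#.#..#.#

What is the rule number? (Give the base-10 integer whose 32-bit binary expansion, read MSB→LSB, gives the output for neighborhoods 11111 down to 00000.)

793319372

  #####|.  b31=0 t=0,i=9
  ####.|.  b30=0 t=0,i=10
  ###.#|#  b29=1 t=0,i=3
  ###..|.  b28=0 t=0,i=11
  ##.##|#  b27=1 t=2,i=1
  ##.#.|#  b26=1 t=0,i=4
  ##..#|#  b25=1 t=0,i=12
  ##...|#  b24=1 t=1,i=5
  #.###|.  b23=0 t=0,i=1
  #.##.|#  b22=1 t=0,i=16
  #.#.#|.  b21=0 t=0,i=5
  #.#..|.  b20=0 t=1,i=18
  #..##|#  b19=1 t=4,i=5
  #..#.|.  b18=0 t=0,i=13
  #...#|.  b17=0 t=1,i=14
  #....|#  b16=1 t=1,i=0
  .####|.  b15=0 t=0,i=8
  .###.|.  b14=0 t=0,i=2
  .##.#|.  b13=0 t=0,i=17
  .##..|#  b12=1 t=1,i=4
  .#.##|.  b11=0 t=0,i=0
  .#.#.|#  b10=1 t=1,i=17
  .#..#|#  b9=1 t=3,i=17
  .#...|#  b8=1 t=1,i=13
  ..###|#  b7=1 t=5,i=2
  ..##.|#  b6=1 t=1,i=3
  ..#.#|.  b5=0 t=0,i=14
  ..#..|.  b4=0 t=1,i=12
  ...##|#  b3=1 t=1,i=2
  ...#.|#  b2=1 t=1,i=11
  ....#|.  b1=0 t=1,i=1
  .....|.  b0=0 t=1,i=7
  bits 00101111010010010001011111001100 = 793319372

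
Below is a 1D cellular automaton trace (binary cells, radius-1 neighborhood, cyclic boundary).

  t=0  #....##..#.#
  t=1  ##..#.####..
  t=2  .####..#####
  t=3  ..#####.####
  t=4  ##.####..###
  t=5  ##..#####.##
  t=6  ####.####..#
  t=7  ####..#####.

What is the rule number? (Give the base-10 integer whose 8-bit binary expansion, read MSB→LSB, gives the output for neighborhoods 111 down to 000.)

214

  [7] ### => #  t=1,i=7
  [6] ##. => #  t=0,i=0
  [5] #.# => .  t=0,i=10
  [4] #.. => #  t=0,i=1
  [3] .## => .  t=0,i=5
  [2] .#. => #  t=0,i=9
  [1] ..# => #  t=0,i=4
  [0] ... => .  t=0,i=2
  bits 11010110 = 214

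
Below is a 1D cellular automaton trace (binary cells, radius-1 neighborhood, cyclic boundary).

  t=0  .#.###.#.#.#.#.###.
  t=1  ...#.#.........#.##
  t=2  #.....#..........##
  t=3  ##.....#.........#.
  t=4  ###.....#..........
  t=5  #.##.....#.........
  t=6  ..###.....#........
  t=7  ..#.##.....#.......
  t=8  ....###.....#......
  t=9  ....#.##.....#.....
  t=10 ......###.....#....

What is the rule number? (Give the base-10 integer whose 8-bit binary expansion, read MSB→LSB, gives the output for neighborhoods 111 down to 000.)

88

  ###|.  b7=0 t=0,i=4
  ##.|#  b6=1 t=0,i=5
  #.#|.  b5=0 t=0,i=2
  #..|#  b4=1 t=0,i=18
  .##|#  b3=1 t=0,i=3
  .#.|.  b2=0 t=0,i=1
  ..#|.  b1=0 t=0,i=0
  ...|.  b0=0 t=1,i=1
  bits 01011000 = 88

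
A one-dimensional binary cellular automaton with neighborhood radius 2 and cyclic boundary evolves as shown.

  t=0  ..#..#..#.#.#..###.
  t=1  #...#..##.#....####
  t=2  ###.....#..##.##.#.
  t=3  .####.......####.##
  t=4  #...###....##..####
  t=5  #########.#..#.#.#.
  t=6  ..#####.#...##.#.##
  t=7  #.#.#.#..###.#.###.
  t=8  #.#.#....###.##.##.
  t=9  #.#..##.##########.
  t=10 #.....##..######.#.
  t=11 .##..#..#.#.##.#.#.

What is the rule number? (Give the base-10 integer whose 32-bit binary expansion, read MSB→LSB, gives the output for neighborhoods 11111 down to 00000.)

3144116648

  [31] ##### => #  t=1,i=17
  [30] ####. => .  t=1,i=18
  [29] ###.# => #  t=3,i=15
  [28] ###.. => #  t=0,i=17
  [27] ##.## => #  t=2,i=13
  [26] ##.#. => .  t=1,i=9
  [25] ##..# => #  t=4,i=13
  [24] ##... => #  t=0,i=18
  [23] #.### => .  t=2,i=0
  [22] #.##. => #  t=2,i=14
  [21] #.#.# => #  t=0,i=10
  [20] #.#.. => .  t=0,i=12
  [19] #..## => .  t=0,i=14
  [18] #..#. => #  t=0,i=4
  [17] #...# => #  t=0,i=0
  [16] #.... => #  t=1,i=12
  [15] .#### => .  t=1,i=16
  [14] .###. => #  t=0,i=16
  [13] .##.# => #  t=1,i=8
  [12] .##.. => .  t=4,i=12
  [11] .#.## => #  t=2,i=18
  [10] .#.#. => .  t=0,i=9
  [9] .#..# => .  t=0,i=3
  [8] .#... => #  t=1,i=11
  [7] ..### => #  t=0,i=15
  [6] ..##. => .  t=1,i=7
  [5] ..#.# => #  t=0,i=8
  [4] ..#.. => .  t=0,i=2
  [3] ...## => #  t=1,i=14
  [2] ...#. => .  t=0,i=1
  [1] ....# => .  t=1,i=13
  [0] ..... => .  t=2,i=5
  bits 10111011011001110110100110101000 = 3144116648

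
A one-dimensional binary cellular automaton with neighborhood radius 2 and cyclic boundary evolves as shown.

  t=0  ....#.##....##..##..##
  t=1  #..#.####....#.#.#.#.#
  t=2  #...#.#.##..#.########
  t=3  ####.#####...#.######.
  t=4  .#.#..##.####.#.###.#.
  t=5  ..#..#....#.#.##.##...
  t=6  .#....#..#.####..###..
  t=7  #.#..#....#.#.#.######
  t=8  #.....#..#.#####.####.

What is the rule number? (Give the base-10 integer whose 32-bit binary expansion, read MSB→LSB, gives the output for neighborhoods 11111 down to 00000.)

  #####|#  b31=1 t=2,i=16
  ####.|.  b30=0 t=1,i=7
  ###.#|#  b29=1 t=3,i=3
  ###..|#  b28=1 t=1,i=8
  ##.##|.  b27=0 t=3,i=4
  ##.#.|.  b26=0 t=4,i=13
  ##..#|.  b25=0 t=0,i=14
  ##...|#  b24=1 t=0,i=0
  #.###|.  b23=0 t=1,i=5
  #.##.|#  b22=1 t=0,i=6
  #.#.#|#  b21=1 t=1,i=15
  #.#..|.  b20=0 t=4,i=3
  #..##|#  b19=1 t=0,i=15
  #..#.|.  b18=0 t=1,i=2
  #...#|#  b17=1 t=2,i=2
  #....|.  b16=0 t=0,i=1
  .####|#  b15=1 t=1,i=6
  .###.|#  b14=1 t=4,i=17
  .##.#|.  b13=0 t=4,i=7
  .##..|#  b12=1 t=0,i=7
  .#.##|#  b11=1 t=0,i=5
  .#.#.|#  b10=1 t=1,i=14
  .#..#|.  b9=0 t=4,i=4
  .#...|#  b8=1 t=5,i=6
  ..###|#  b7=1 t=6,i=17
  ..##.|.  b6=0 t=0,i=12
  ..#.#|.  b5=0 t=0,i=4
  ..#..|.  b4=0 t=5,i=2
  ...##|.  b3=0 t=0,i=11
  ...#.|#  b2=1 t=0,i=3
  ....#|.  b1=0 t=0,i=2
  .....|.  b0=0 t=5,i=21
  bits 10110001011010101101110110000100 = 2976570756

2976570756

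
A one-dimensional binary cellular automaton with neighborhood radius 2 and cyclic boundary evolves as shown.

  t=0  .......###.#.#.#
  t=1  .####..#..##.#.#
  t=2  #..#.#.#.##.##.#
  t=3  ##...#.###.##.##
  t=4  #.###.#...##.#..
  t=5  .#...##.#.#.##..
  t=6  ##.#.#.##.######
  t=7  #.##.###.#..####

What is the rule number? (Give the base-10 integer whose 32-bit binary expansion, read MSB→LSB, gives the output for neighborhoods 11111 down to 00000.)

3480950997

  nb #####: next=#  (t=6,i=12, bit31=1)
  nb ####.: next=#  (t=1,i=3, bit30=1)
  nb ###.#: next=.  (t=0,i=9, bit29=0)
  nb ###..: next=.  (t=1,i=4, bit28=0)
  nb ##.##: next=#  (t=2,i=11, bit27=1)
  nb ##.#.: next=#  (t=0,i=10, bit26=1)
  nb ##..#: next=#  (t=1,i=5, bit25=1)
  nb ##...: next=#  (t=3,i=2, bit24=1)
  nb #.###: next=.  (t=1,i=1, bit23=0)
  nb #.##.: next=#  (t=2,i=9, bit22=1)
  nb #.#.#: next=#  (t=0,i=11, bit21=1)
  nb #.#..: next=#  (t=0,i=15, bit20=1)
  nb #..##: next=#  (t=1,i=9, bit19=1)
  nb #..#.: next=.  (t=1,i=6, bit18=0)
  nb #...#: next=#  (t=3,i=3, bit17=1)
  nb #....: next=#  (t=0,i=1, bit16=1)
  nb .####: next=.  (t=1,i=2, bit15=0)
  nb .###.: next=.  (t=0,i=8, bit14=0)
  nb .##.#: next=.  (t=1,i=11, bit13=0)
  nb .##..: next=#  (t=2,i=0, bit12=1)
  nb .#.##: next=#  (t=1,i=0, bit11=1)
  nb .#.#.: next=.  (t=0,i=12, bit10=0)
  nb .#..#: next=.  (t=1,i=8, bit9=0)
  nb .#...: next=.  (t=0,i=0, bit8=0)
  nb ..###: next=#  (t=0,i=7, bit7=1)
  nb ..##.: next=#  (t=1,i=10, bit6=1)
  nb ..#.#: next=.  (t=2,i=3, bit5=0)
  nb ..#..: next=#  (t=1,i=7, bit4=1)
  nb ...##: next=.  (t=0,i=6, bit3=0)
  nb ...#.: next=#  (t=3,i=4, bit2=1)
  nb ....#: next=.  (t=0,i=5, bit1=0)
  nb .....: next=#  (t=0,i=2, bit0=1)
  bits 11001111011110110001100011010101 = 3480950997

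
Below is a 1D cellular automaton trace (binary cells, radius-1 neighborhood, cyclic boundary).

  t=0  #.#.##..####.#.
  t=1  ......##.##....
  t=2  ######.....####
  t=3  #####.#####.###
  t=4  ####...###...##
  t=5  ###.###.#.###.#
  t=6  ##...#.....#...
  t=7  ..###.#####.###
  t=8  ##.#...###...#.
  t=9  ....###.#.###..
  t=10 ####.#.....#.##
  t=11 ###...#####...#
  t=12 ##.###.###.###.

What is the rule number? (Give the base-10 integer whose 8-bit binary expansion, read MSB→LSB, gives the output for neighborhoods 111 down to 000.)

  ### -> #   bit 7 = 1  t=0,i=9
  ##. -> .   bit 6 = 0  t=0,i=5
  #.# -> .   bit 5 = 0  t=0,i=1
  #.. -> #   bit 4 = 1  t=0,i=6
  .## -> .   bit 3 = 0  t=0,i=4
  .#. -> .   bit 2 = 0  t=0,i=0
  ..# -> #   bit 1 = 1  t=0,i=7
  ... -> #   bit 0 = 1  t=1,i=0
  bits 10010011 = 147

147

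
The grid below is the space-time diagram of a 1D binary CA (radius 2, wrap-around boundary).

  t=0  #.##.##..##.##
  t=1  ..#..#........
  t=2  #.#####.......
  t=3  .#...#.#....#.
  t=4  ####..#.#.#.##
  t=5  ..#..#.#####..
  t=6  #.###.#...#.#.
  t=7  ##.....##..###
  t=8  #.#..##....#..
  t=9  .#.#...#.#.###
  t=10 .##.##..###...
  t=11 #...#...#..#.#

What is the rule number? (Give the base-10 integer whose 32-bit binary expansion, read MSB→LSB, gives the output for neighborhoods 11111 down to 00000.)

1097207706

  nb #####: next=.  (t=2,i=4, bit31=0)
  nb ####.: next=#  (t=2,i=5, bit30=1)
  nb ###.#: next=.  (t=0,i=0, bit29=0)
  nb ###..: next=.  (t=2,i=6, bit28=0)
  nb ##.##: next=.  (t=0,i=1, bit27=0)
  nb ##.#.: next=.  (t=6,i=5, bit26=0)
  nb ##..#: next=.  (t=0,i=7, bit25=0)
  nb ##...: next=#  (t=2,i=7, bit24=1)
  nb #.###: next=.  (t=0,i=12, bit23=0)
  nb #.##.: next=#  (t=0,i=2, bit22=1)
  nb #.#.#: next=#  (t=4,i=8, bit21=1)
  nb #.#..: next=.  (t=3,i=7, bit20=0)
  nb #..##: next=.  (t=0,i=8, bit19=0)
  nb #..#.: next=#  (t=1,i=4, bit18=1)
  nb #...#: next=#  (t=3,i=3, bit17=1)
  nb #....: next=.  (t=1,i=7, bit16=0)
  nb .####: next=.  (t=2,i=3, bit15=0)
  nb .###.: next=.  (t=0,i=13, bit14=0)
  nb .##.#: next=.  (t=0,i=3, bit13=0)
  nb .##..: next=.  (t=0,i=6, bit12=0)
  nb .#.##: next=#  (t=2,i=1, bit11=1)
  nb .#.#.: next=#  (t=3,i=6, bit10=1)
  nb .#..#: next=#  (t=1,i=3, bit9=1)
  nb .#...: next=#  (t=1,i=6, bit8=1)
  nb ..###: next=#  (t=7,i=11, bit7=1)
  nb ..##.: next=.  (t=0,i=9, bit6=0)
  nb ..#.#: next=.  (t=2,i=0, bit5=0)
  nb ..#..: next=#  (t=1,i=2, bit4=1)
  nb ...##: next=#  (t=7,i=6, bit3=1)
  nb ...#.: next=.  (t=1,i=1, bit2=0)
  nb ....#: next=#  (t=1,i=0, bit1=1)
  nb .....: next=.  (t=1,i=8, bit0=0)
  bits 01000001011001100000111110011010 = 1097207706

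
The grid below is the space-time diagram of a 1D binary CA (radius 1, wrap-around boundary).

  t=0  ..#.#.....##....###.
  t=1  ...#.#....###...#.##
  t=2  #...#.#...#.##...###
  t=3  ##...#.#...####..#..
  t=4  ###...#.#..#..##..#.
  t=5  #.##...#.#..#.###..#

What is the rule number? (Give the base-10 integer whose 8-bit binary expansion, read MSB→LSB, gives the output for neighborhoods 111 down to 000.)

120

  [7] ### => .  t=0,i=17
  [6] ##. => #  t=0,i=11
  [5] #.# => #  t=0,i=3
  [4] #.. => #  t=0,i=5
  [3] .## => #  t=0,i=10
  [2] .#. => .  t=0,i=2
  [1] ..# => .  t=0,i=1
  [0] ... => .  t=0,i=0
  bits 01111000 = 120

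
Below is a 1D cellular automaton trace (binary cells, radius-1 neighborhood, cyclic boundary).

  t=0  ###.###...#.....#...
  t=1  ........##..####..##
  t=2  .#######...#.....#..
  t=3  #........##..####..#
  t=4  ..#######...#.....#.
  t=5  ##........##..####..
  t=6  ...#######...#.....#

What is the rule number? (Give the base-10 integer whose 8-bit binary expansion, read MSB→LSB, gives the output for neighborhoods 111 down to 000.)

3

  [7] ### => .  t=0,i=1
  [6] ##. => .  t=0,i=2
  [5] #.# => .  t=0,i=3
  [4] #.. => .  t=0,i=7
  [3] .## => .  t=0,i=0
  [2] .#. => .  t=0,i=10
  [1] ..# => #  t=0,i=9
  [0] ... => #  t=0,i=8
  bits 00000011 = 3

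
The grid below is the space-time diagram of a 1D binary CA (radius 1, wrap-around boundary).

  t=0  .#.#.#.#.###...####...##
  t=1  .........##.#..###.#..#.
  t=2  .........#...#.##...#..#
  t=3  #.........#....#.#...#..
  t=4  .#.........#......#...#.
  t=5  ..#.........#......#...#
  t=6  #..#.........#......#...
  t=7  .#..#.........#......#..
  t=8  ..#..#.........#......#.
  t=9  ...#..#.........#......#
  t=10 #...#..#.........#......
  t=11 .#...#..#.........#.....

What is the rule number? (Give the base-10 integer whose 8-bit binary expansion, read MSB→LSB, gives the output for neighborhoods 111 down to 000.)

152

  nb ###: next=#  (t=0,i=10, bit7=1)
  nb ##.: next=.  (t=0,i=11, bit6=0)
  nb #.#: next=.  (t=0,i=0, bit5=0)
  nb #..: next=#  (t=0,i=12, bit4=1)
  nb .##: next=#  (t=0,i=9, bit3=1)
  nb .#.: next=.  (t=0,i=1, bit2=0)
  nb ..#: next=.  (t=0,i=14, bit1=0)
  nb ...: next=.  (t=0,i=13, bit0=0)
  bits 10011000 = 152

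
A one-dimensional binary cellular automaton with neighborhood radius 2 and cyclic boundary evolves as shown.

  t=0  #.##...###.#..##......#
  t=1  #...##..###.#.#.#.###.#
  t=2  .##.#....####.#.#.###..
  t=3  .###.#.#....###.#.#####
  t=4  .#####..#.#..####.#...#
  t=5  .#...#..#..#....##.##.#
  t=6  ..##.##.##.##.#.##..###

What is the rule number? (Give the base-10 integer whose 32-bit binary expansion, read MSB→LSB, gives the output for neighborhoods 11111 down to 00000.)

  nb #####: next=.  (t=3,i=20, bit31=0)
  nb ####.: next=.  (t=2,i=11, bit30=0)
  nb ###.#: next=#  (t=0,i=9, bit29=1)
  nb ###..: next=#  (t=2,i=20, bit28=1)
  nb ##.##: next=.  (t=0,i=1, bit27=0)
  nb ##.#.: next=#  (t=0,i=10, bit26=1)
  nb ##..#: next=.  (t=1,i=6, bit25=0)
  nb ##...: next=#  (t=0,i=4, bit24=1)
  nb #.###: next=#  (t=1,i=18, bit23=1)
  nb #.##.: next=.  (t=0,i=2, bit22=0)
  nb #.#.#: next=#  (t=1,i=12, bit21=1)
  nb #.#..: next=.  (t=0,i=11, bit20=0)
  nb #..##: next=.  (t=0,i=13, bit19=0)
  nb #..#.: next=.  (t=4,i=7, bit18=0)
  nb #...#: next=#  (t=0,i=5, bit17=1)
  nb #....: next=.  (t=0,i=17, bit16=0)
  nb .####: next=.  (t=2,i=10, bit15=0)
  nb .###.: next=#  (t=0,i=8, bit14=1)
  nb .##.#: next=#  (t=0,i=0, bit13=1)
  nb .##..: next=.  (t=0,i=3, bit12=0)
  nb .#.##: next=.  (t=1,i=17, bit11=0)
  nb .#.#.: next=.  (t=1,i=13, bit10=0)
  nb .#..#: next=#  (t=0,i=12, bit9=1)
  nb .#...: next=#  (t=2,i=5, bit8=1)
  nb ..###: next=.  (t=0,i=7, bit7=0)
  nb ..##.: next=#  (t=0,i=14, bit6=1)
  nb ..#.#: next=#  (t=4,i=8, bit5=1)
  nb ..#..: next=#  (t=5,i=5, bit4=1)
  nb ...##: next=.  (t=0,i=6, bit3=0)
  nb ...#.: next=.  (t=4,i=21, bit2=0)
  nb ....#: next=#  (t=0,i=20, bit1=1)
  nb .....: next=#  (t=0,i=18, bit0=1)
  bits 00110101101000100110001101110011 = 899834739

899834739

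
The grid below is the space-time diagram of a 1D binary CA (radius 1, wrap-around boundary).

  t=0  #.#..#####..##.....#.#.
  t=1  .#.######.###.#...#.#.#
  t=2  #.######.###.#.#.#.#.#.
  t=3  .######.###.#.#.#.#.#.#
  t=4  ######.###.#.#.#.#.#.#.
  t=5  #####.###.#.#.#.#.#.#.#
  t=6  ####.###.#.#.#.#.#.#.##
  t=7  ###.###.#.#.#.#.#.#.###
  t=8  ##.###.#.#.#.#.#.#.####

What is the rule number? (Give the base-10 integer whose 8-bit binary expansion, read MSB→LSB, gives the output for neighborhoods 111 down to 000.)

186

  [7] ### => #  t=0,i=6
  [6] ##. => .  t=0,i=9
  [5] #.# => #  t=0,i=1
  [4] #.. => #  t=0,i=3
  [3] .## => #  t=0,i=5
  [2] .#. => .  t=0,i=0
  [1] ..# => #  t=0,i=4
  [0] ... => .  t=0,i=15
  bits 10111010 = 186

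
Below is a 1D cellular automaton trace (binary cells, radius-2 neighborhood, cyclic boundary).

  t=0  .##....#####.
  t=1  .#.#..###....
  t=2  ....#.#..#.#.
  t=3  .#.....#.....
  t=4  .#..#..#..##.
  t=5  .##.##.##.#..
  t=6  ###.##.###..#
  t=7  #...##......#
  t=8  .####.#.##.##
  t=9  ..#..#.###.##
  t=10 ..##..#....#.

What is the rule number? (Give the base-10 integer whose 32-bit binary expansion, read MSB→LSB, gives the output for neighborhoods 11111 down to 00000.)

88255193

  [31] ##### => .  t=0,i=9
  [30] ####. => .  t=0,i=10
  [29] ###.# => .  t=6,i=2
  [28] ###.. => .  t=0,i=11
  [27] ##.## => .  t=5,i=3
  [26] ##.#. => #  t=5,i=9
  [25] ##..# => .  t=0,i=12
  [24] ##... => #  t=0,i=3
  [23] #.### => .  t=6,i=7
  [22] #.##. => #  t=5,i=4
  [21] #.#.# => .  t=8,i=6
  [20] #.#.. => .  t=1,i=3
  [19] #..## => .  t=0,i=0
  [18] #..#. => .  t=2,i=8
  [17] #...# => #  t=5,i=12
  [16] #.... => .  t=0,i=4
  [15] .#### => #  t=0,i=8
  [14] .###. => .  t=1,i=7
  [13] .##.# => #  t=5,i=2
  [12] .##.. => .  t=0,i=2
  [11] .#.## => #  t=8,i=7
  [10] .#.#. => .  t=1,i=2
  [9] .#..# => #  t=1,i=4
  [8] .#... => .  t=2,i=12
  [7] ..### => #  t=0,i=7
  [6] ..##. => #  t=0,i=1
  [5] ..#.# => .  t=1,i=1
  [4] ..#.. => #  t=3,i=1
  [3] ...## => #  t=0,i=6
  [2] ...#. => .  t=1,i=0
  [1] ....# => .  t=0,i=5
  [0] ..... => #  t=1,i=11
  bits 00000101010000101010101011011001 = 88255193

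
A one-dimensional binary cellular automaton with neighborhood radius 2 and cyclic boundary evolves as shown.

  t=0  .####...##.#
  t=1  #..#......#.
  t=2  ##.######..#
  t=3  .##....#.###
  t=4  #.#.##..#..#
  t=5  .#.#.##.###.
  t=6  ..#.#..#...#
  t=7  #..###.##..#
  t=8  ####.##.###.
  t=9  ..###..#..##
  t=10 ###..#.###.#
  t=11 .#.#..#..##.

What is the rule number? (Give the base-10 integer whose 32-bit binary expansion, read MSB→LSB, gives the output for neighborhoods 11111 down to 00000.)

  nb #####: next=.  (t=2,i=5, bit31=0)
  nb ####.: next=#  (t=0,i=3, bit30=1)
  nb ###.#: next=#  (t=2,i=1, bit29=1)
  nb ###..: next=.  (t=0,i=4, bit28=0)
  nb ##.##: next=#  (t=2,i=2, bit27=1)
  nb ##.#.: next=#  (t=0,i=10, bit26=1)
  nb ##..#: next=#  (t=2,i=9, bit25=1)
  nb ##...: next=.  (t=0,i=5, bit24=0)
  nb #.###: next=.  (t=0,i=1, bit23=0)
  nb #.##.: next=.  (t=3,i=1, bit22=0)
  nb #.#.#: next=.  (t=0,i=11, bit21=0)
  nb #.#..: next=#  (t=1,i=0, bit20=1)
  nb #..##: next=#  (t=2,i=10, bit19=1)
  nb #..#.: next=.  (t=1,i=2, bit18=0)
  nb #...#: next=.  (t=0,i=6, bit17=0)
  nb #....: next=#  (t=1,i=5, bit16=1)
  nb .####: next=.  (t=0,i=2, bit15=0)
  nb .###.: next=.  (t=2,i=0, bit14=0)
  nb .##.#: next=.  (t=0,i=9, bit13=0)
  nb .##..: next=#  (t=3,i=2, bit12=1)
  nb .#.##: next=#  (t=0,i=0, bit11=1)
  nb .#.#.: next=#  (t=1,i=11, bit10=1)
  nb .#..#: next=#  (t=1,i=1, bit9=1)
  nb .#...: next=#  (t=1,i=4, bit8=1)
  nb ..###: next=#  (t=2,i=11, bit7=1)
  nb ..##.: next=.  (t=0,i=8, bit6=0)
  nb ..#.#: next=.  (t=1,i=10, bit5=0)
  nb ..#..: next=#  (t=1,i=3, bit4=1)
  nb ...##: next=.  (t=0,i=7, bit3=0)
  nb ...#.: next=.  (t=1,i=9, bit2=0)
  nb ....#: next=#  (t=1,i=8, bit1=1)
  nb .....: next=#  (t=1,i=6, bit0=1)
  bits 01101110000110010001111110010011 = 1847140243

1847140243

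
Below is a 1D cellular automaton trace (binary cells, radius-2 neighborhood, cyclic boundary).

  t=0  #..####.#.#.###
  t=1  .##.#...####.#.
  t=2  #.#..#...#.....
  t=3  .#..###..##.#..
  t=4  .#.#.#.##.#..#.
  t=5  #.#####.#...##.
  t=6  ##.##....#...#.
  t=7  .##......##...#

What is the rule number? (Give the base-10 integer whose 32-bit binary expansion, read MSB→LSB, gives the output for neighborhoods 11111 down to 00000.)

2318200081

  #####|#  b31=1 t=5,i=4
  ####.|.  b30=0 t=0,i=5
  ###.#|.  b29=0 t=0,i=6
  ###..|.  b28=0 t=0,i=0
  ##.##|#  b27=1 t=6,i=2
  ##.#.|.  b26=0 t=0,i=7
  ##..#|#  b25=1 t=0,i=1
  ##...|.  b24=0 t=6,i=5
  #.###|.  b23=0 t=0,i=12
  #.##.|.  b22=0 t=4,i=7
  #.#.#|#  b21=1 t=0,i=8
  #.#..|.  b20=0 t=1,i=4
  #..##|#  b19=1 t=0,i=2
  #..#.|#  b18=1 t=2,i=4
  #...#|.  b17=0 t=1,i=6
  #....|.  b16=0 t=2,i=11
  .####|#  b15=1 t=0,i=4
  .###.|#  b14=1 t=3,i=5
  .##.#|#  b13=1 t=1,i=2
  .##..|.  b12=0 t=6,i=4
  .#.##|#  b11=1 t=0,i=11
  .#.#.|#  b10=1 t=0,i=9
  .#..#|.  b9=0 t=1,i=14
  .#...|#  b8=1 t=1,i=5
  ..###|.  b7=0 t=0,i=3
  ..##.|.  b6=0 t=1,i=1
  ..#.#|.  b5=0 t=2,i=0
  ..#..|#  b4=1 t=2,i=5
  ...##|.  b3=0 t=1,i=7
  ...#.|.  b2=0 t=2,i=8
  ....#|.  b1=0 t=2,i=13
  .....|#  b0=1 t=2,i=12
  bits 10001010001011001110110100010001 = 2318200081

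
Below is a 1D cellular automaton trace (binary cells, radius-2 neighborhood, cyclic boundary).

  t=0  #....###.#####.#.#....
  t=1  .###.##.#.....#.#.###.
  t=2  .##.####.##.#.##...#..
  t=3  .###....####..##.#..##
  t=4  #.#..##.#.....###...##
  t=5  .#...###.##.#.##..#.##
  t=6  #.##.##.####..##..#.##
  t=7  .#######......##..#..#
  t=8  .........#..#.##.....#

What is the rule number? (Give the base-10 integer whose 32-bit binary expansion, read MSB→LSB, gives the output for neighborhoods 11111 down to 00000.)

  #####|.  b31=0 t=0,i=11
  ####.|.  b30=0 t=0,i=12
  ###.#|.  b29=0 t=0,i=7
  ###..|.  b28=0 t=1,i=20
  ##.##|#  b27=1 t=0,i=8
  ##.#.|#  b26=1 t=0,i=14
  ##..#|.  b25=0 t=1,i=21
  ##...|.  b24=0 t=2,i=16
  #.###|.  b23=0 t=0,i=9
  #.##.|#  b22=1 t=1,i=5
  #.#.#|.  b21=0 t=0,i=15
  #.#..|.  b20=0 t=0,i=17
  #..##|.  b19=0 t=1,i=0
  #..#.|.  b18=0 t=5,i=17
  #...#|#  b17=1 t=2,i=17
  #....|#  b16=1 t=0,i=2
  .####|.  b15=0 t=0,i=10
  .###.|#  b14=1 t=0,i=6
  .##.#|#  b13=1 t=1,i=6
  .##..|#  b12=1 t=2,i=15
  .#.##|.  b11=0 t=1,i=17
  .#.#.|#  b10=1 t=0,i=16
  .#..#|.  b9=0 t=3,i=18
  .#...|#  b8=1 t=0,i=1
  ..###|#  b7=1 t=0,i=5
  ..##.|#  b6=1 t=2,i=1
  ..#.#|#  b5=1 t=1,i=14
  ..#..|.  b4=0 t=0,i=0
  ...##|.  b3=0 t=0,i=4
  ...#.|.  b2=0 t=0,i=21
  ....#|#  b1=1 t=0,i=3
  .....|.  b0=0 t=1,i=11
  bits 00001100010000110111010111100010 = 205747682

205747682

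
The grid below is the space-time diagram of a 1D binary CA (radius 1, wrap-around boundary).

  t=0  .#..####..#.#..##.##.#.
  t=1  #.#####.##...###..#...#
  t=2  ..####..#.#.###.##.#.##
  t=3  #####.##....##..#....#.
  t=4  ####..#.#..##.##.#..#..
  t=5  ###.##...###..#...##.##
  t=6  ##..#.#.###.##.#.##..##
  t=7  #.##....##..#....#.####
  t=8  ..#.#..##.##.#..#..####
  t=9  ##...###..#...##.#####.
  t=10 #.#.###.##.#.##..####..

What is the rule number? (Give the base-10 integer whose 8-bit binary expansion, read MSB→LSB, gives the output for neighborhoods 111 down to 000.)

154

  ###|#  b7=1 t=0,i=5
  ##.|.  b6=0 t=0,i=7
  #.#|.  b5=0 t=0,i=11
  #..|#  b4=1 t=0,i=2
  .##|#  b3=1 t=0,i=4
  .#.|.  b2=0 t=0,i=1
  ..#|#  b1=1 t=0,i=0
  ...|.  b0=0 t=1,i=11
  bits 10011010 = 154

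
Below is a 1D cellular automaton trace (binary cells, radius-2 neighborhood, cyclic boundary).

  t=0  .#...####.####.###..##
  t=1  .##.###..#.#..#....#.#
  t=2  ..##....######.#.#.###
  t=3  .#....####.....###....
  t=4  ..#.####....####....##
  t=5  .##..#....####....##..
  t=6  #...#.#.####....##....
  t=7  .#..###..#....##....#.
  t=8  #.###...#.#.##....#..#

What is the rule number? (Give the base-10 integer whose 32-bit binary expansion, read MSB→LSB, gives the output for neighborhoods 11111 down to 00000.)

138192811

  #####|.  b31=0 t=2,i=10
  ####.|.  b30=0 t=0,i=7
  ###.#|.  b29=0 t=0,i=8
  ###..|.  b28=0 t=0,i=17
  ##.##|#  b27=1 t=0,i=9
  ##.#.|.  b26=0 t=0,i=0
  ##..#|.  b25=0 t=0,i=18
  ##...|.  b24=0 t=2,i=4
  #.###|.  b23=0 t=0,i=10
  #.##.|.  b22=0 t=1,i=1
  #.#.#|#  b21=1 t=1,i=21
  #.#..|#  b20=1 t=0,i=1
  #..##|#  b19=1 t=0,i=19
  #..#.|#  b18=1 t=1,i=8
  #...#|.  b17=0 t=0,i=3
  #....|.  b16=0 t=1,i=16
  .####|#  b15=1 t=0,i=6
  .###.|.  b14=0 t=0,i=16
  .##.#|#  b13=1 t=0,i=21
  .##..|.  b12=0 t=2,i=3
  .#.##|.  b11=0 t=1,i=0
  .#.#.|#  b10=1 t=1,i=10
  .#..#|#  b9=1 t=1,i=12
  .#...|#  b8=1 t=0,i=2
  ..###|#  b7=1 t=0,i=5
  ..##.|.  b6=0 t=0,i=20
  ..#.#|#  b5=1 t=1,i=9
  ..#..|.  b4=0 t=1,i=14
  ...##|#  b3=1 t=0,i=4
  ...#.|.  b2=0 t=1,i=18
  ....#|#  b1=1 t=1,i=17
  .....|#  b0=1 t=3,i=12
  bits 00001000001111001010011110101011 = 138192811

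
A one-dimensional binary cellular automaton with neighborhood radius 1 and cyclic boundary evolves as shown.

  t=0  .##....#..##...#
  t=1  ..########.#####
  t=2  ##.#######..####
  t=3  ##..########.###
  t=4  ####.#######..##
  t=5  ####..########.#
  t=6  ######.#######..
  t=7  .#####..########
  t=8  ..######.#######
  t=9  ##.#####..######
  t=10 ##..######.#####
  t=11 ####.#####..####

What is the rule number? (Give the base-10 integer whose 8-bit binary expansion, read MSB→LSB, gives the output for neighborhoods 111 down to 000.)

215

  ###|#  b7=1 t=1,i=3
  ##.|#  b6=1 t=0,i=2
  #.#|.  b5=0 t=0,i=0
  #..|#  b4=1 t=0,i=3
  .##|.  b3=0 t=0,i=1
  .#.|#  b2=1 t=0,i=7
  ..#|#  b1=1 t=0,i=6
  ...|#  b0=1 t=0,i=4
  bits 11010111 = 215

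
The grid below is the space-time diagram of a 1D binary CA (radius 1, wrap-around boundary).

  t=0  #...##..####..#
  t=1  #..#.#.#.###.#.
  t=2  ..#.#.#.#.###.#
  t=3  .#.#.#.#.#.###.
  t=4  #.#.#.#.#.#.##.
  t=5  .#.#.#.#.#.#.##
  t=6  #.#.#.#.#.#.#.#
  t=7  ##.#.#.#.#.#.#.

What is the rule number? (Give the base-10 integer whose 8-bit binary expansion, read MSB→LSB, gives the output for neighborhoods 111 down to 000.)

226

  nb ###: next=#  (t=0,i=9, bit7=1)
  nb ##.: next=#  (t=0,i=0, bit6=1)
  nb #.#: next=#  (t=1,i=4, bit5=1)
  nb #..: next=.  (t=0,i=1, bit4=0)
  nb .##: next=.  (t=0,i=4, bit3=0)
  nb .#.: next=.  (t=1,i=0, bit2=0)
  nb ..#: next=#  (t=0,i=3, bit1=1)
  nb ...: next=.  (t=0,i=2, bit0=0)
  bits 11100010 = 226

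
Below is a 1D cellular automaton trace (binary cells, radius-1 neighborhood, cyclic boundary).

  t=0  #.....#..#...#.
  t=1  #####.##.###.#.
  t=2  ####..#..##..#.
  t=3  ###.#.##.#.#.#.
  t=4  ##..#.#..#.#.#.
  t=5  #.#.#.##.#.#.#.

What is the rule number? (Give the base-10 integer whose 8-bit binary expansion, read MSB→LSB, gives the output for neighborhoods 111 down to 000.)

  ###|#  b7=1 t=1,i=1
  ##.|.  b6=0 t=1,i=4
  #.#|.  b5=0 t=0,i=14
  #..|#  b4=1 t=0,i=1
  .##|#  b3=1 t=1,i=0
  .#.|#  b2=1 t=0,i=0
  ..#|.  b1=0 t=0,i=5
  ...|#  b0=1 t=0,i=2
  bits 10011101 = 157

157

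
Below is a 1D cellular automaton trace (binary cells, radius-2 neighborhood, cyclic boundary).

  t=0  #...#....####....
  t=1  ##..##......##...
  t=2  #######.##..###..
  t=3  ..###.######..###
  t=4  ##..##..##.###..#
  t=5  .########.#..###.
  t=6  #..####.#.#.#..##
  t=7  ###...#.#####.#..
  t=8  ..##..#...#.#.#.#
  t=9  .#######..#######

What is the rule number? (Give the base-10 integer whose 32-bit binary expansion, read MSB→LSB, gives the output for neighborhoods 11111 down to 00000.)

  ##### -> #   bit 31 = 1  t=2,i=2
  ####. -> .   bit 30 = 0  t=0,i=11
  ###.# -> #   bit 29 = 1  t=2,i=6
  ###.. -> #   bit 28 = 1  t=0,i=12
  ##.## -> #   bit 27 = 1  t=2,i=7
  ##.#. -> .   bit 26 = 0  t=5,i=9
  ##..# -> #   bit 25 = 1  t=1,i=2
  ##... -> #   bit 24 = 1  t=0,i=13
  #.### -> .   bit 23 = 0  t=3,i=6
  #.##. -> #   bit 22 = 1  t=2,i=8
  #.#.# -> #   bit 21 = 1  t=6,i=8
  #.#.. -> #   bit 20 = 1  t=5,i=10
  #..## -> #   bit 19 = 1  t=1,i=3
  #..#. -> #   bit 18 = 1  t=8,i=5
  #...# -> .   bit 17 = 0  t=0,i=2
  #.... -> .   bit 16 = 0  t=0,i=6
  .#### -> .   bit 15 = 0  t=0,i=10
  .###. -> .   bit 14 = 0  t=2,i=13
  .##.# -> .   bit 13 = 0  t=4,i=9
  .##.. -> #   bit 12 = 1  t=1,i=1
  .#.## -> .   bit 11 = 0  t=7,i=7
  .#.#. -> #   bit 10 = 1  t=6,i=9
  .#..# -> .   bit 9 = 0  t=5,i=11
  .#... -> #   bit 8 = 1  t=0,i=1
  ..### -> .   bit 7 = 0  t=0,i=9
  ..##. -> #   bit 6 = 1  t=1,i=0
  ..#.# -> #   bit 5 = 1  t=7,i=6
  ..#.. -> #   bit 4 = 1  t=0,i=0
  ...## -> .   bit 3 = 0  t=0,i=8
  ...#. -> .   bit 2 = 0  t=0,i=3
  ....# -> .   bit 1 = 0  t=0,i=7
  ..... -> #   bit 0 = 1  t=1,i=8
  bits 10111011011111000001010101110001 = 3145471345

3145471345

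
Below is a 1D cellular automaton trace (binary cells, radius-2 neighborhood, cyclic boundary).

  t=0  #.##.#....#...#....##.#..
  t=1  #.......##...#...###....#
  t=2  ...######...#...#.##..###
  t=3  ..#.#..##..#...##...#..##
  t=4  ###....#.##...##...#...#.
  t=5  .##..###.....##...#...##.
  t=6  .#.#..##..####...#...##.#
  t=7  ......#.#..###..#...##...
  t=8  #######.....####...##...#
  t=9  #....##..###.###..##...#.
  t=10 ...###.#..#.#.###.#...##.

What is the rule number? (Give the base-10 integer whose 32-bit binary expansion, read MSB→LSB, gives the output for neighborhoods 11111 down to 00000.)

  nb #####: next=.  (t=2,i=5, bit31=0)
  nb ####.: next=#  (t=2,i=7, bit30=1)
  nb ###.#: next=.  (t=9,i=11, bit29=0)
  nb ###..: next=#  (t=1,i=19, bit28=1)
  nb ##.##: next=#  (t=9,i=12, bit27=1)
  nb ##.#.: next=.  (t=0,i=4, bit26=0)
  nb ##..#: next=#  (t=2,i=20, bit25=1)
  nb ##...: next=.  (t=1,i=1, bit24=0)
  nb #.###: next=.  (t=4,i=0, bit23=0)
  nb #.##.: next=.  (t=0,i=2, bit22=0)
  nb #.#.#: next=.  (t=6,i=1, bit21=0)
  nb #.#..: next=.  (t=0,i=5, bit20=0)
  nb #..##: next=.  (t=2,i=21, bit19=0)
  nb #..#.: next=#  (t=0,i=24, bit18=1)
  nb #...#: next=.  (t=0,i=12, bit17=0)
  nb #....: next=.  (t=0,i=7, bit16=0)
  nb .####: next=#  (t=2,i=4, bit15=1)
  nb .###.: next=#  (t=1,i=18, bit14=1)
  nb .##.#: next=.  (t=0,i=3, bit13=0)
  nb .##..: next=.  (t=1,i=0, bit12=0)
  nb .#.##: next=.  (t=0,i=1, bit11=0)
  nb .#.#.: next=.  (t=3,i=3, bit10=0)
  nb .#..#: next=.  (t=0,i=23, bit9=0)
  nb .#...: next=.  (t=0,i=6, bit8=0)
  nb ..###: next=.  (t=1,i=17, bit7=0)
  nb ..##.: next=#  (t=0,i=19, bit6=1)
  nb ..#.#: next=#  (t=0,i=0, bit5=1)
  nb ..#..: next=.  (t=0,i=10, bit4=0)
  nb ...##: next=#  (t=0,i=18, bit3=1)
  nb ...#.: next=#  (t=0,i=9, bit2=1)
  nb ....#: next=#  (t=0,i=8, bit1=1)
  nb .....: next=#  (t=1,i=3, bit0=1)
  bits 01011010000001001100000001101111 = 1510260847

1510260847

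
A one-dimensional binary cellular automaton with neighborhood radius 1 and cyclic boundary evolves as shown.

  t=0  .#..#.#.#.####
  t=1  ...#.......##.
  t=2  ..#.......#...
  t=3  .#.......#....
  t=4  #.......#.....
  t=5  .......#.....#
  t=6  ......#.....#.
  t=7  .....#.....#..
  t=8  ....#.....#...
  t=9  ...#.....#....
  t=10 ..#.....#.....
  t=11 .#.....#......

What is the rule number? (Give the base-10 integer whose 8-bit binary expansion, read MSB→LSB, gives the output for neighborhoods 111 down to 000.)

130

  ###|#  b7=1 t=0,i=11
  ##.|.  b6=0 t=0,i=13
  #.#|.  b5=0 t=0,i=0
  #..|.  b4=0 t=0,i=2
  .##|.  b3=0 t=0,i=10
  .#.|.  b2=0 t=0,i=1
  ..#|#  b1=1 t=0,i=3
  ...|.  b0=0 t=1,i=0
  bits 10000010 = 130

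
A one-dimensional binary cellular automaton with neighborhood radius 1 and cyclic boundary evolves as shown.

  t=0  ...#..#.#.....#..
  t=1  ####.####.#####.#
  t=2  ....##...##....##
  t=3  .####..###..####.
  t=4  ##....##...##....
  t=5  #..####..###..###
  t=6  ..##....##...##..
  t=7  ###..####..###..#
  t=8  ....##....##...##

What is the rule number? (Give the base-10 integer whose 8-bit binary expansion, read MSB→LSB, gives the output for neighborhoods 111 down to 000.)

  nb ###: next=.  (t=1,i=0, bit7=0)
  nb ##.: next=.  (t=1,i=3, bit6=0)
  nb #.#: next=#  (t=0,i=7, bit5=1)
  nb #..: next=.  (t=0,i=4, bit4=0)
  nb .##: next=#  (t=1,i=5, bit3=1)
  nb .#.: next=#  (t=0,i=3, bit2=1)
  nb ..#: next=#  (t=0,i=2, bit1=1)
  nb ...: next=#  (t=0,i=0, bit0=1)
  bits 00101111 = 47

47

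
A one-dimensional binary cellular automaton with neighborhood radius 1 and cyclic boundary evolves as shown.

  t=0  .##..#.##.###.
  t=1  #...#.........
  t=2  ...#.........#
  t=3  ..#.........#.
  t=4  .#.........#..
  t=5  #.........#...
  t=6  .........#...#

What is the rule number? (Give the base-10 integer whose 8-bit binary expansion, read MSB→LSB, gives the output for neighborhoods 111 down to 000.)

  ### -> .   bit 7 = 0  t=0,i=11
  ##. -> .   bit 6 = 0  t=0,i=2
  #.# -> .   bit 5 = 0  t=0,i=6
  #.. -> .   bit 4 = 0  t=0,i=3
  .## -> .   bit 3 = 0  t=0,i=1
  .#. -> .   bit 2 = 0  t=0,i=5
  ..# -> #   bit 1 = 1  t=0,i=0
  ... -> .   bit 0 = 0  t=1,i=2
  bits 00000010 = 2

2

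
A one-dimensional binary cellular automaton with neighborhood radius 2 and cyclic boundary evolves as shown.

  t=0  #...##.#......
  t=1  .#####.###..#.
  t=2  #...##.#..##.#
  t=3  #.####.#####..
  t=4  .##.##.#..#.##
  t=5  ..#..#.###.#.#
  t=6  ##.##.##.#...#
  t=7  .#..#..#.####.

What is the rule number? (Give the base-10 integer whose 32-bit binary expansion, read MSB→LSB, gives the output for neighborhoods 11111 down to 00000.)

  #####|.  b31=0 t=1,i=3
  ####.|#  b30=1 t=1,i=4
  ###.#|#  b29=1 t=1,i=5
  ###..|.  b28=0 t=1,i=9
  ##.##|.  b27=0 t=1,i=6
  ##.#.|.  b26=0 t=0,i=6
  ##..#|#  b25=1 t=1,i=10
  ##...|.  b24=0 t=2,i=1
  #.###|#  b23=1 t=1,i=7
  #.##.|.  b22=0 t=2,i=13
  #.#.#|.  b21=0 t=5,i=11
  #.#..|#  b20=1 t=0,i=7
  #..##|#  b19=1 t=1,i=0
  #..#.|#  b18=1 t=1,i=11
  #...#|#  b17=1 t=0,i=2
  #....|#  b16=1 t=0,i=9
  .####|.  b15=0 t=1,i=2
  .###.|.  b14=0 t=1,i=8
  .##.#|#  b13=1 t=0,i=5
  .##..|#  b12=1 t=2,i=0
  .#.##|#  b11=1 t=3,i=1
  .#.#.|.  b10=0 t=5,i=12
  .#..#|#  b9=1 t=1,i=13
  .#...|#  b8=1 t=0,i=1
  ..###|.  b7=0 t=1,i=1
  ..##.|#  b6=1 t=0,i=4
  ..#.#|.  b5=0 t=3,i=0
  ..#..|.  b4=0 t=0,i=0
  ...##|#  b3=1 t=0,i=3
  ...#.|.  b2=0 t=0,i=13
  ....#|#  b1=1 t=0,i=12
  .....|.  b0=0 t=0,i=10
  bits 01100010100111110011101101001010 = 1654602570

1654602570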